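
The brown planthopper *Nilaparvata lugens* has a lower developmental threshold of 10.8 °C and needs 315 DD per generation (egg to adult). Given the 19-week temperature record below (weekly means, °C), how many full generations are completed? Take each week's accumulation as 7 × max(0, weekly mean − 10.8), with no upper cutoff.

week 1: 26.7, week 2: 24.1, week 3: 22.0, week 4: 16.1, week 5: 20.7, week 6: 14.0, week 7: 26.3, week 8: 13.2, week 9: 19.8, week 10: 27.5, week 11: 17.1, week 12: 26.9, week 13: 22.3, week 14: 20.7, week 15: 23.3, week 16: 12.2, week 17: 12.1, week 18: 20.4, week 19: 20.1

Weekly DD (7 × max(0, T̄ − 10.8)): 111.3, 93.1, 78.4, 37.1, 69.3, 22.4, 108.5, 16.8, 63.0, 116.9, 44.1, 112.7, 80.5, 69.3, 87.5, 9.8, 9.1, 67.2, 65.1.
Season total = 1262.1 DD.
Complete generations = ⌊1262.1 / 315⌋ = 4.

4 generations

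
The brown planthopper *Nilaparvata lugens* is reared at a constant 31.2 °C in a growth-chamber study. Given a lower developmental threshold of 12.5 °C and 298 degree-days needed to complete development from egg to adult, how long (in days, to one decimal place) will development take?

15.9 days

Daily accumulation = 31.2 − 12.5 = 18.7 DD/day.
Duration = 298 / 18.7 = 15.936 ≈ 15.9 days.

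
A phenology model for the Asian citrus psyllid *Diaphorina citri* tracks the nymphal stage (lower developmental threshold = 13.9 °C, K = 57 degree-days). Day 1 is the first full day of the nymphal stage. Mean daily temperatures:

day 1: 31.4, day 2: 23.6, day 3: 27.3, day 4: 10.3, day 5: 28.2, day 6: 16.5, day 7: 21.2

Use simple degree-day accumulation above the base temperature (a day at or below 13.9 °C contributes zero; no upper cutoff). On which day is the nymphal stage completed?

Daily DD above 13.9 °C: 17.5, 9.7, 13.4, 0.0, 14.3, 2.6, 7.3.
Cumulative: 17.5, 27.2, 40.6, 40.6, 54.9, 57.5, 64.8.
The total first reaches 57 DD on day 6.

day 6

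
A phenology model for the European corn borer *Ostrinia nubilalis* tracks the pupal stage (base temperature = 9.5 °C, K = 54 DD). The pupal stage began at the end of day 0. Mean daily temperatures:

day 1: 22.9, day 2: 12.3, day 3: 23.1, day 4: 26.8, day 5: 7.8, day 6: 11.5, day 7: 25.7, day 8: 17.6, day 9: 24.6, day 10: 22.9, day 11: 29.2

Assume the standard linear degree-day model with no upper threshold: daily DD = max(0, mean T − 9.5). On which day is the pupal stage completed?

day 7

Daily DD above 9.5 °C: 13.4, 2.8, 13.6, 17.3, 0.0, 2.0, 16.2, 8.1, 15.1, 13.4, 19.7.
Cumulative: 13.4, 16.2, 29.8, 47.1, 47.1, 49.1, 65.3, 73.4, 88.5, 101.9, 121.6.
The total first reaches 54 DD on day 7.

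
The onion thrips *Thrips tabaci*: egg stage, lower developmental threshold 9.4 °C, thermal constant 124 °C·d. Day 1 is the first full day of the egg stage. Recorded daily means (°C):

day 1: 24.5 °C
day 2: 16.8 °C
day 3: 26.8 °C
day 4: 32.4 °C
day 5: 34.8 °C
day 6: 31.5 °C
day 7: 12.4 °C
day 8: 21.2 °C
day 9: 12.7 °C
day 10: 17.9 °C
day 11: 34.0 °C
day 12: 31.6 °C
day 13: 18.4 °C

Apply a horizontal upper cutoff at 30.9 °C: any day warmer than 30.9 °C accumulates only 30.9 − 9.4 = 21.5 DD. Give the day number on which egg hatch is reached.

day 10

Daily DD above 9.4 °C (capped at 21.5): 15.1, 7.4, 17.4, 21.5, 21.5, 21.5, 3.0, 11.8, 3.3, 8.5, 21.5, 21.5, 9.0.
Cumulative: 15.1, 22.5, 39.9, 61.4, 82.9, 104.4, 107.4, 119.2, 122.5, 131.0, 152.5, 174.0, 183.0.
The total first reaches 124 DD on day 10.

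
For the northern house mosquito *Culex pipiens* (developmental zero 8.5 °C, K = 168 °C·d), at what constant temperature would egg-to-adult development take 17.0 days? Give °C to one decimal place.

18.4 °C

Required daily accumulation = 168 / 17.0 = 9.882 DD/day.
T = T_base + 9.882 = 8.5 + 9.882 = 18.382 ≈ 18.4 °C.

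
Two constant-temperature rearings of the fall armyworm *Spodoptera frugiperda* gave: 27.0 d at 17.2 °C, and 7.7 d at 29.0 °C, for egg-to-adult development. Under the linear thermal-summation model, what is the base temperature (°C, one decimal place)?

Linear rate model ⇒ the product D·(T − T_b) is constant across temperatures.
27.0·(17.2 − T_b) = 7.7·(29.0 − T_b)
T_b = (27.0·17.2 − 7.7·29.0) / (27.0 − 7.7) = 241.10 / 19.3 = 12.492 °C ≈ 12.5 °C.

12.5 °C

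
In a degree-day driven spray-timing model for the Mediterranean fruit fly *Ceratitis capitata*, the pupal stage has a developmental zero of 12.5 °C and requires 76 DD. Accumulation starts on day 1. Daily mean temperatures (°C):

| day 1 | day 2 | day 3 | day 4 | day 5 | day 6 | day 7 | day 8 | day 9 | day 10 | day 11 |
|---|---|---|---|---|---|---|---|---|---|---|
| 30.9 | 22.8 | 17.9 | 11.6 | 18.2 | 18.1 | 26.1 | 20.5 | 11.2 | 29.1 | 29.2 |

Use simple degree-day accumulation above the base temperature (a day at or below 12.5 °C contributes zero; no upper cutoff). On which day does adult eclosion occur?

day 10

Daily DD above 12.5 °C: 18.4, 10.3, 5.4, 0.0, 5.7, 5.6, 13.6, 8.0, 0.0, 16.6, 16.7.
Cumulative: 18.4, 28.7, 34.1, 34.1, 39.8, 45.4, 59.0, 67.0, 67.0, 83.6, 100.3.
The total first reaches 76 DD on day 10.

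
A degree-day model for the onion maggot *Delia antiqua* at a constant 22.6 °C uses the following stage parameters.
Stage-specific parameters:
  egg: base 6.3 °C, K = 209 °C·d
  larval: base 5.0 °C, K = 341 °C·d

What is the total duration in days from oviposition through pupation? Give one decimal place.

egg: 209 / (22.6 − 6.3) = 209 / 16.3 = 12.822 d.
larval: 341 / (22.6 − 5.0) = 341 / 17.6 = 19.375 d.
Sum = 32.197 ≈ 32.2 days.

32.2 days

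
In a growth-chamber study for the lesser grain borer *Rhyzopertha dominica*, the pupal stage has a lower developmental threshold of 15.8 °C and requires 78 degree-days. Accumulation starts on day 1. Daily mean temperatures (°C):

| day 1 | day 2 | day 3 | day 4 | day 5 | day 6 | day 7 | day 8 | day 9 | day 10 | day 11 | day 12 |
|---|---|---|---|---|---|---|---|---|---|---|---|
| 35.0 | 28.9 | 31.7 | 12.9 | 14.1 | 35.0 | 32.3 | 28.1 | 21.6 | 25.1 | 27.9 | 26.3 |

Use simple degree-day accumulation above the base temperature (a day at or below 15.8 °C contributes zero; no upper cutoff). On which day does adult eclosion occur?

Daily DD above 15.8 °C: 19.2, 13.1, 15.9, 0.0, 0.0, 19.2, 16.5, 12.3, 5.8, 9.3, 12.1, 10.5.
Cumulative: 19.2, 32.3, 48.2, 48.2, 48.2, 67.4, 83.9, 96.2, 102.0, 111.3, 123.4, 133.9.
The total first reaches 78 DD on day 7.

day 7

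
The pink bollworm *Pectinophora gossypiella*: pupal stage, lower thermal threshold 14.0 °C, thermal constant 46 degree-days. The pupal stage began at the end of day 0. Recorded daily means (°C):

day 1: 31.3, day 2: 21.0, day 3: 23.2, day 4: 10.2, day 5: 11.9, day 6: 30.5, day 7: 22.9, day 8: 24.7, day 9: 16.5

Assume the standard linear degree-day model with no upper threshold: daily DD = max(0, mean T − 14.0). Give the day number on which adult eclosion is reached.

Daily DD above 14.0 °C: 17.3, 7.0, 9.2, 0.0, 0.0, 16.5, 8.9, 10.7, 2.5.
Cumulative: 17.3, 24.3, 33.5, 33.5, 33.5, 50.0, 58.9, 69.6, 72.1.
The total first reaches 46 DD on day 6.

day 6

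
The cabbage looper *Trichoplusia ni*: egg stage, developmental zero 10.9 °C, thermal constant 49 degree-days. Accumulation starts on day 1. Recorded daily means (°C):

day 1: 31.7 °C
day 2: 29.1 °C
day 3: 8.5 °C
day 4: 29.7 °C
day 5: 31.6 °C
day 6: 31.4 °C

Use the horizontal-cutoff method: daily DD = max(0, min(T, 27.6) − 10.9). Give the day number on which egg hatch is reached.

Daily DD above 10.9 °C (capped at 16.7): 16.7, 16.7, 0.0, 16.7, 16.7, 16.7.
Cumulative: 16.7, 33.4, 33.4, 50.1, 66.8, 83.5.
The total first reaches 49 DD on day 4.

day 4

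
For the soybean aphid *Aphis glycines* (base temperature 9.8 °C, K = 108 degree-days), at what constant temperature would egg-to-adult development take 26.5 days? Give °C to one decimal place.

Required daily accumulation = 108 / 26.5 = 4.075 DD/day.
T = T_base + 4.075 = 9.8 + 4.075 = 13.875 ≈ 13.9 °C.

13.9 °C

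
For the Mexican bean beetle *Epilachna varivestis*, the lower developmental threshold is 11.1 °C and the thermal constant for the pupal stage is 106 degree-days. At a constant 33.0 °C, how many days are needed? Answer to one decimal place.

Daily accumulation = 33.0 − 11.1 = 21.9 DD/day.
Duration = 106 / 21.9 = 4.840 ≈ 4.8 days.

4.8 days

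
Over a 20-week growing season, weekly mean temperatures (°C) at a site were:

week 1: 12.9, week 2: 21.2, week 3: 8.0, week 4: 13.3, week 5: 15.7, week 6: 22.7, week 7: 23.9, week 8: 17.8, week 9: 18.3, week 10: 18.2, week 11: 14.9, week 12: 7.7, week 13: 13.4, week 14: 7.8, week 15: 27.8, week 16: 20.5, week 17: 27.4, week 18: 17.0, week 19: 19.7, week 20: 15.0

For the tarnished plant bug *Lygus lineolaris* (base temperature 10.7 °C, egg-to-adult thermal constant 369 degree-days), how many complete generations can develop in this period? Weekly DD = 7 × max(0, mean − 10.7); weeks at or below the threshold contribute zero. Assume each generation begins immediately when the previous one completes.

Weekly DD (7 × max(0, T̄ − 10.7)): 15.4, 73.5, 0.0, 18.2, 35.0, 84.0, 92.4, 49.7, 53.2, 52.5, 29.4, 0.0, 18.9, 0.0, 119.7, 68.6, 116.9, 44.1, 63.0, 30.1.
Season total = 964.6 DD.
Complete generations = ⌊964.6 / 369⌋ = 2.

2 generations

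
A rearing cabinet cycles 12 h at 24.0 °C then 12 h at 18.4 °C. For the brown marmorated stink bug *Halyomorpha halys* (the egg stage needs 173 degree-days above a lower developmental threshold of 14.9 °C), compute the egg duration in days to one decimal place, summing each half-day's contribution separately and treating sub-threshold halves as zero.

Day half: max(0, 24.0 − 14.9) × 0.5 = 9.1 × 0.5 = 4.55 DD.
Night half: max(0, 18.4 − 14.9) × 0.5 = 3.5 × 0.5 = 1.75 DD.
Per 24 h: 6.30 DD/day.
Duration = 173 / 6.30 = 27.460 ≈ 27.5 days.

27.5 days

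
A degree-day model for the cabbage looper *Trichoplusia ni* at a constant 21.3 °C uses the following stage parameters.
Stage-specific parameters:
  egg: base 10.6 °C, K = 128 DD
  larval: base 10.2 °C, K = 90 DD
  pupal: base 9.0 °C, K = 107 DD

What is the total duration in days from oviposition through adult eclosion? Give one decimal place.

28.8 days

egg: 128 / (21.3 − 10.6) = 128 / 10.7 = 11.963 d.
larval: 90 / (21.3 − 10.2) = 90 / 11.1 = 8.108 d.
pupal: 107 / (21.3 − 9.0) = 107 / 12.3 = 8.699 d.
Sum = 28.770 ≈ 28.8 days.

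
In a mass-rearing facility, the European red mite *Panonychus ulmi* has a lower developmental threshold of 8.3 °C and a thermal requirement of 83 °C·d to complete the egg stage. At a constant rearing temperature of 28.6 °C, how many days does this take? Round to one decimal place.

Daily accumulation = 28.6 − 8.3 = 20.3 DD/day.
Duration = 83 / 20.3 = 4.089 ≈ 4.1 days.

4.1 days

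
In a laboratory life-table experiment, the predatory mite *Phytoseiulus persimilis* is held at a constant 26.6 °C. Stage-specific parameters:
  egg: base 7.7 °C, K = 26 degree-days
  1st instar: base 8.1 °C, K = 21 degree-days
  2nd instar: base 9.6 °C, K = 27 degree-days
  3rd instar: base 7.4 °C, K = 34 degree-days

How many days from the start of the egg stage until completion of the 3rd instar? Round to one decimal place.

5.9 days

egg: 26 / (26.6 − 7.7) = 26 / 18.9 = 1.376 d.
1st instar: 21 / (26.6 − 8.1) = 21 / 18.5 = 1.135 d.
2nd instar: 27 / (26.6 − 9.6) = 27 / 17.0 = 1.588 d.
3rd instar: 34 / (26.6 − 7.4) = 34 / 19.2 = 1.771 d.
Sum = 5.870 ≈ 5.9 days.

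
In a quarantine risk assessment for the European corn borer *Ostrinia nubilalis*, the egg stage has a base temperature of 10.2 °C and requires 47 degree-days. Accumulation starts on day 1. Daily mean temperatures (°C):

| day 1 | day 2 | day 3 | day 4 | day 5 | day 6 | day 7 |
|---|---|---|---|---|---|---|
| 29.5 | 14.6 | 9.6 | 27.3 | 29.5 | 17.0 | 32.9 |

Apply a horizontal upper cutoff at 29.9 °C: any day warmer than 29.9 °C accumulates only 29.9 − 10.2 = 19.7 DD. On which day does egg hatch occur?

day 5

Daily DD above 10.2 °C (capped at 19.7): 19.3, 4.4, 0.0, 17.1, 19.3, 6.8, 19.7.
Cumulative: 19.3, 23.7, 23.7, 40.8, 60.1, 66.9, 86.6.
The total first reaches 47 DD on day 5.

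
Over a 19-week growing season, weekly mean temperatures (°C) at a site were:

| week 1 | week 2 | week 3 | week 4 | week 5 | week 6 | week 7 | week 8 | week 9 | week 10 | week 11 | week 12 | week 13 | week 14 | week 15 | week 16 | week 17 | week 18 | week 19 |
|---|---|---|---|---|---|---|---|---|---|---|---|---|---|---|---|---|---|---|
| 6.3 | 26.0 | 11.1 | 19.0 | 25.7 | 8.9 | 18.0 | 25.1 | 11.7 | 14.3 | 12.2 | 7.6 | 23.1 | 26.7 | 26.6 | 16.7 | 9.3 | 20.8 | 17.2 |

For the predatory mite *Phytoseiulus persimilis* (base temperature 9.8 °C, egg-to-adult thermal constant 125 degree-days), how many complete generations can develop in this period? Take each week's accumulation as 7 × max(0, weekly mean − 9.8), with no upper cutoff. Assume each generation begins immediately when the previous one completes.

Weekly DD (7 × max(0, T̄ − 9.8)): 0.0, 113.4, 9.1, 64.4, 111.3, 0.0, 57.4, 107.1, 13.3, 31.5, 16.8, 0.0, 93.1, 118.3, 117.6, 48.3, 0.0, 77.0, 51.8.
Season total = 1030.4 DD.
Complete generations = ⌊1030.4 / 125⌋ = 8.

8 generations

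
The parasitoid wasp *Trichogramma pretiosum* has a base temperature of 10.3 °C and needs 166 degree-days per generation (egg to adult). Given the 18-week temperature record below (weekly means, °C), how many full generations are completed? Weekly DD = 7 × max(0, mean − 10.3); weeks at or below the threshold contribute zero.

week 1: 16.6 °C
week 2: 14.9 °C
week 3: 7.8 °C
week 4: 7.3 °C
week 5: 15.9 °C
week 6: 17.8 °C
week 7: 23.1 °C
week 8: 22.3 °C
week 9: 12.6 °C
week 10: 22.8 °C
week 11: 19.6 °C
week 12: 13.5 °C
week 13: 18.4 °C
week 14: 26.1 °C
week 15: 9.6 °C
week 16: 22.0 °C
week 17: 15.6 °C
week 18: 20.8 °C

Weekly DD (7 × max(0, T̄ − 10.3)): 44.1, 32.2, 0.0, 0.0, 39.2, 52.5, 89.6, 84.0, 16.1, 87.5, 65.1, 22.4, 56.7, 110.6, 0.0, 81.9, 37.1, 73.5.
Season total = 892.5 DD.
Complete generations = ⌊892.5 / 166⌋ = 5.

5 generations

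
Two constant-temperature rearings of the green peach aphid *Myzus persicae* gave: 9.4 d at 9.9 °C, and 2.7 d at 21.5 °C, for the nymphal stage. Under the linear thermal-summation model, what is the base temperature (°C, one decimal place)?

5.2 °C

Equal thermal constants: D₁(T₁ − T_b) = D₂(T₂ − T_b).
9.4·(9.9 − T_b) = 2.7·(21.5 − T_b)
T_b = (9.4·9.9 − 2.7·21.5) / (9.4 − 2.7) = 35.01 / 6.7 = 5.225 °C ≈ 5.2 °C.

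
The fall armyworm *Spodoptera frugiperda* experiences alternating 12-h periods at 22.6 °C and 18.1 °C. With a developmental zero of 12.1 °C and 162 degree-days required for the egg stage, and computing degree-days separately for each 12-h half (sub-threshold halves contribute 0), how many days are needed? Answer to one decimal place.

19.6 days

Day half: max(0, 22.6 − 12.1) × 0.5 = 10.5 × 0.5 = 5.25 DD.
Night half: max(0, 18.1 − 12.1) × 0.5 = 6.0 × 0.5 = 3.00 DD.
Per 24 h: 8.25 DD/day.
Duration = 162 / 8.25 = 19.636 ≈ 19.6 days.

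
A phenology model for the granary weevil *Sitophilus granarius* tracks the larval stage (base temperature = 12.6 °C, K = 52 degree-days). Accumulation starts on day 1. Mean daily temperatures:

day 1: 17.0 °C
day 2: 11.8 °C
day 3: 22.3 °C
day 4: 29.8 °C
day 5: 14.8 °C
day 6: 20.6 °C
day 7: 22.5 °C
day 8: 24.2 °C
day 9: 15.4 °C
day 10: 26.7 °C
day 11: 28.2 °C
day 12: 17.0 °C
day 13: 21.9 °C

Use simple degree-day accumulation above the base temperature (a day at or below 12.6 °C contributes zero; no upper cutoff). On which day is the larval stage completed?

day 8

Daily DD above 12.6 °C: 4.4, 0.0, 9.7, 17.2, 2.2, 8.0, 9.9, 11.6, 2.8, 14.1, 15.6, 4.4, 9.3.
Cumulative: 4.4, 4.4, 14.1, 31.3, 33.5, 41.5, 51.4, 63.0, 65.8, 79.9, 95.5, 99.9, 109.2.
The total first reaches 52 DD on day 8.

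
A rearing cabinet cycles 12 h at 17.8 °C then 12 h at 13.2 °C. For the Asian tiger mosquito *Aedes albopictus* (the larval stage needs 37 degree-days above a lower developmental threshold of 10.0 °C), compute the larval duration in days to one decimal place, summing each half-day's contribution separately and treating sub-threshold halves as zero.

6.7 days

Day half: max(0, 17.8 − 10.0) × 0.5 = 7.8 × 0.5 = 3.90 DD.
Night half: max(0, 13.2 − 10.0) × 0.5 = 3.2 × 0.5 = 1.60 DD.
Per 24 h: 5.50 DD/day.
Duration = 37 / 5.50 = 6.727 ≈ 6.7 days.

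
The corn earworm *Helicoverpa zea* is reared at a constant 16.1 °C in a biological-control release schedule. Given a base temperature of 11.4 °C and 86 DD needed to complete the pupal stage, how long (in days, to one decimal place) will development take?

Daily accumulation = 16.1 − 11.4 = 4.7 DD/day.
Duration = 86 / 4.7 = 18.298 ≈ 18.3 days.

18.3 days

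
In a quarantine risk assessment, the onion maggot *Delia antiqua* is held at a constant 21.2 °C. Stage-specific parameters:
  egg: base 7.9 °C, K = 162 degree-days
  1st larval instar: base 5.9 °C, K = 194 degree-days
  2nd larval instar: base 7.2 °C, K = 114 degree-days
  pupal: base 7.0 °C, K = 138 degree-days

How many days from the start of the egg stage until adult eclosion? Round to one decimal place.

42.7 days

egg: 162 / (21.2 − 7.9) = 162 / 13.3 = 12.180 d.
1st larval instar: 194 / (21.2 − 5.9) = 194 / 15.3 = 12.680 d.
2nd larval instar: 114 / (21.2 − 7.2) = 114 / 14.0 = 8.143 d.
pupal: 138 / (21.2 − 7.0) = 138 / 14.2 = 9.718 d.
Sum = 42.721 ≈ 42.7 days.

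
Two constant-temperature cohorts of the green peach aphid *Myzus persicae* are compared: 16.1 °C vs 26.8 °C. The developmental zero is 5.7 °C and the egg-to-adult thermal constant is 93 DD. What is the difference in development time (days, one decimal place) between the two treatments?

4.5 days

At 16.1 °C: 93 / (16.1 − 5.7) = 93 / 10.4 = 8.942 d.
At 26.8 °C: 93 / (26.8 − 5.7) = 93 / 21.1 = 4.408 d.
Difference = |8.942 − 4.408| = 4.535 ≈ 4.5 days.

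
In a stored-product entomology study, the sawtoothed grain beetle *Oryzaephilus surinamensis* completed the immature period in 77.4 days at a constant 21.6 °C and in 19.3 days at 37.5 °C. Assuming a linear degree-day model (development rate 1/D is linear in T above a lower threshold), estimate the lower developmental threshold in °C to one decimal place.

16.3 °C

Equal thermal constants: D₁(T₁ − T_b) = D₂(T₂ − T_b).
77.4·(21.6 − T_b) = 19.3·(37.5 − T_b)
T_b = (77.4·21.6 − 19.3·37.5) / (77.4 − 19.3) = 948.09 / 58.1 = 16.318 °C ≈ 16.3 °C.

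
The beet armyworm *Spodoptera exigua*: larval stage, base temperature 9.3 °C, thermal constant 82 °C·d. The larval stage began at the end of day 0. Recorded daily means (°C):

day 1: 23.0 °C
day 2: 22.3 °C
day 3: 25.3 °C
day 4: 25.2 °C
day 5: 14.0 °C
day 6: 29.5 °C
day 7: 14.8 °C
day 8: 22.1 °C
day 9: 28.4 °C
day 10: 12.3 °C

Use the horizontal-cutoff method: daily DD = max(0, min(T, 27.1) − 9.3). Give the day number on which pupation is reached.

Daily DD above 9.3 °C (capped at 17.8): 13.7, 13.0, 16.0, 15.9, 4.7, 17.8, 5.5, 12.8, 17.8, 3.0.
Cumulative: 13.7, 26.7, 42.7, 58.6, 63.3, 81.1, 86.6, 99.4, 117.2, 120.2.
The total first reaches 82 DD on day 7.

day 7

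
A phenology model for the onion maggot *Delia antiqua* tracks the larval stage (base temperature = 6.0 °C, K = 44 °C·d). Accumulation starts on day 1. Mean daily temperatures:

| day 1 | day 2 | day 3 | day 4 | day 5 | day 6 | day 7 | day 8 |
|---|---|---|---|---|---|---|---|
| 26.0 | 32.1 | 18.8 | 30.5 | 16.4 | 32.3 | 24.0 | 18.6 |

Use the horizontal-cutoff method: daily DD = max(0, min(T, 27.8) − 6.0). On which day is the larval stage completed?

day 3

Daily DD above 6.0 °C (capped at 21.8): 20.0, 21.8, 12.8, 21.8, 10.4, 21.8, 18.0, 12.6.
Cumulative: 20.0, 41.8, 54.6, 76.4, 86.8, 108.6, 126.6, 139.2.
The total first reaches 44 DD on day 3.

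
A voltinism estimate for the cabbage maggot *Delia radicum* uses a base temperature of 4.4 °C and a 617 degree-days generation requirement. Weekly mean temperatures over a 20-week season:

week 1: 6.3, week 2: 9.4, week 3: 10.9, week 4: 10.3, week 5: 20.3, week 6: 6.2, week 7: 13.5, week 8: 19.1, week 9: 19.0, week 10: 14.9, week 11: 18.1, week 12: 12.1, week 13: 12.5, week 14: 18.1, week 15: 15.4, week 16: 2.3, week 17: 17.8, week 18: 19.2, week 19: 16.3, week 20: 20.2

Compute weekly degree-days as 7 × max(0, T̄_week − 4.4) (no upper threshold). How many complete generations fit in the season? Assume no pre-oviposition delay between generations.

Weekly DD (7 × max(0, T̄ − 4.4)): 13.3, 35.0, 45.5, 41.3, 111.3, 12.6, 63.7, 102.9, 102.2, 73.5, 95.9, 53.9, 56.7, 95.9, 77.0, 0.0, 93.8, 103.6, 83.3, 110.6.
Season total = 1372.0 DD.
Complete generations = ⌊1372.0 / 617⌋ = 2.

2 generations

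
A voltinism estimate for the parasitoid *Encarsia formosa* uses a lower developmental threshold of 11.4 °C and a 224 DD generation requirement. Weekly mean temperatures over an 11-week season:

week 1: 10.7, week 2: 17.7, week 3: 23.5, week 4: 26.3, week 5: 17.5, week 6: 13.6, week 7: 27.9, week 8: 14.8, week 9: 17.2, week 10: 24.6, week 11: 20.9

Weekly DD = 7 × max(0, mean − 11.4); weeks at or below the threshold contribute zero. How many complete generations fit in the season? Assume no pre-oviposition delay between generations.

Weekly DD (7 × max(0, T̄ − 11.4)): 0.0, 44.1, 84.7, 104.3, 42.7, 15.4, 115.5, 23.8, 40.6, 92.4, 66.5.
Season total = 630.0 DD.
Complete generations = ⌊630.0 / 224⌋ = 2.

2 generations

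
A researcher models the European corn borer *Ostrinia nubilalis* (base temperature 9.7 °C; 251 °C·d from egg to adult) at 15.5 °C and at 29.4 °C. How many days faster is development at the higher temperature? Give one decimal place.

30.5 days

At 15.5 °C: 251 / (15.5 − 9.7) = 251 / 5.8 = 43.276 d.
At 29.4 °C: 251 / (29.4 − 9.7) = 251 / 19.7 = 12.741 d.
Difference = |43.276 − 12.741| = 30.535 ≈ 30.5 days.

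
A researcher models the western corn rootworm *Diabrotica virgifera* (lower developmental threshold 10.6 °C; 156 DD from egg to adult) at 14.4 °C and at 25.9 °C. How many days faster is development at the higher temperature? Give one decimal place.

30.9 days

At 14.4 °C: 156 / (14.4 − 10.6) = 156 / 3.8 = 41.053 d.
At 25.9 °C: 156 / (25.9 − 10.6) = 156 / 15.3 = 10.196 d.
Difference = |41.053 − 10.196| = 30.857 ≈ 30.9 days.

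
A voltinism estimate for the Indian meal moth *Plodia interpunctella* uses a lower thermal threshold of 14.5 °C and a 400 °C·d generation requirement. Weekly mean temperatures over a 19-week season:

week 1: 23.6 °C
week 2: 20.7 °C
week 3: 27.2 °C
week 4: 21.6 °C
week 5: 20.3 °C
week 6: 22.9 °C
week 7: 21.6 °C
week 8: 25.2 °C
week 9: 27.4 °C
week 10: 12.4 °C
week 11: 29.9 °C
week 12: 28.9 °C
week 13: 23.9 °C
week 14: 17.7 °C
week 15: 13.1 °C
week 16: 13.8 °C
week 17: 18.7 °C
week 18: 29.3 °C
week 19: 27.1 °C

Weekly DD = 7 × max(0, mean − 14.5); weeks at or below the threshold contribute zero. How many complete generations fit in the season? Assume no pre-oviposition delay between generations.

2 generations

Weekly DD (7 × max(0, T̄ − 14.5)): 63.7, 43.4, 88.9, 49.7, 40.6, 58.8, 49.7, 74.9, 90.3, 0.0, 107.8, 100.8, 65.8, 22.4, 0.0, 0.0, 29.4, 103.6, 88.2.
Season total = 1078.0 DD.
Complete generations = ⌊1078.0 / 400⌋ = 2.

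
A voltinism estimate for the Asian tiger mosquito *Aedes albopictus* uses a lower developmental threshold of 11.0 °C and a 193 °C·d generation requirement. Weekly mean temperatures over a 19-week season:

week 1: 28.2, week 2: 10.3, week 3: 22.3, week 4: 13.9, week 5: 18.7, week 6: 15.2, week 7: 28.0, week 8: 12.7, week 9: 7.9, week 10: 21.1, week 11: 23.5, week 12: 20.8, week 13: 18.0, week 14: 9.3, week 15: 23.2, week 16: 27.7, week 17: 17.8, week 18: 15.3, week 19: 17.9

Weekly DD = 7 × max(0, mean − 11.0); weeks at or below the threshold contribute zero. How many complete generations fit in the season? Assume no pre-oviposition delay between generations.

5 generations

Weekly DD (7 × max(0, T̄ − 11.0)): 120.4, 0.0, 79.1, 20.3, 53.9, 29.4, 119.0, 11.9, 0.0, 70.7, 87.5, 68.6, 49.0, 0.0, 85.4, 116.9, 47.6, 30.1, 48.3.
Season total = 1038.1 DD.
Complete generations = ⌊1038.1 / 193⌋ = 5.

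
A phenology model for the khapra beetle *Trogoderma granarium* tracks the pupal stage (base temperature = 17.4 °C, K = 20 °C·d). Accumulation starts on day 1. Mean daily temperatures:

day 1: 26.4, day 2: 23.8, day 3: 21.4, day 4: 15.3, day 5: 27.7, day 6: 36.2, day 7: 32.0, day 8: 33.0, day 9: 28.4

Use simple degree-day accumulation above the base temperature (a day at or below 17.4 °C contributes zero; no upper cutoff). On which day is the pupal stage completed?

Daily DD above 17.4 °C: 9.0, 6.4, 4.0, 0.0, 10.3, 18.8, 14.6, 15.6, 11.0.
Cumulative: 9.0, 15.4, 19.4, 19.4, 29.7, 48.5, 63.1, 78.7, 89.7.
The total first reaches 20 DD on day 5.

day 5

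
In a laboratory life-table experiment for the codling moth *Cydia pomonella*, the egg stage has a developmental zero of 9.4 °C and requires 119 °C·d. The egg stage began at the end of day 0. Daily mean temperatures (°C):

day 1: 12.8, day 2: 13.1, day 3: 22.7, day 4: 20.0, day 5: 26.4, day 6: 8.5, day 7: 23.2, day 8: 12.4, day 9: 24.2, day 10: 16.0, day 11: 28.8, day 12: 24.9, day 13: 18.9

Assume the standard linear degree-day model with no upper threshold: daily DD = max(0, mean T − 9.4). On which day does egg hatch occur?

Daily DD above 9.4 °C: 3.4, 3.7, 13.3, 10.6, 17.0, 0.0, 13.8, 3.0, 14.8, 6.6, 19.4, 15.5, 9.5.
Cumulative: 3.4, 7.1, 20.4, 31.0, 48.0, 48.0, 61.8, 64.8, 79.6, 86.2, 105.6, 121.1, 130.6.
The total first reaches 119 DD on day 12.

day 12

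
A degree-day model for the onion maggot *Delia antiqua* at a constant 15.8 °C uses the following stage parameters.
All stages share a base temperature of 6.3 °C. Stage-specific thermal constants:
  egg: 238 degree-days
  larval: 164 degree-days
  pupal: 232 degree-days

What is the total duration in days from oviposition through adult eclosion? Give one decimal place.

66.7 days

Daily accumulation at 15.8 °C = 15.8 − 6.3 = 9.5 DD/day.
Total K = 238 + 164 + 232 = 634 DD.
Total duration = 634 / 9.5 = 66.737 ≈ 66.7 days.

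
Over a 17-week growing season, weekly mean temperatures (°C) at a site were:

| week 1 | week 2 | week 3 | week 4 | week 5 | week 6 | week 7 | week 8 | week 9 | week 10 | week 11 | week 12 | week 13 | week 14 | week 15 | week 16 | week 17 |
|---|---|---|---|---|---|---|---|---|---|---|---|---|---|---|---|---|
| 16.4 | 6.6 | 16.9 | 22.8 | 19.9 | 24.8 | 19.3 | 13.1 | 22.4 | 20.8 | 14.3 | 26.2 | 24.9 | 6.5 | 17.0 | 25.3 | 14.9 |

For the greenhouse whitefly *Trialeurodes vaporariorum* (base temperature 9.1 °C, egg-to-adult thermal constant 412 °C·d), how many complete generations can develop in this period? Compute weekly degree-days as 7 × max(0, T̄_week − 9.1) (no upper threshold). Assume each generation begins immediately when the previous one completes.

2 generations

Weekly DD (7 × max(0, T̄ − 9.1)): 51.1, 0.0, 54.6, 95.9, 75.6, 109.9, 71.4, 28.0, 93.1, 81.9, 36.4, 119.7, 110.6, 0.0, 55.3, 113.4, 40.6.
Season total = 1137.5 DD.
Complete generations = ⌊1137.5 / 412⌋ = 2.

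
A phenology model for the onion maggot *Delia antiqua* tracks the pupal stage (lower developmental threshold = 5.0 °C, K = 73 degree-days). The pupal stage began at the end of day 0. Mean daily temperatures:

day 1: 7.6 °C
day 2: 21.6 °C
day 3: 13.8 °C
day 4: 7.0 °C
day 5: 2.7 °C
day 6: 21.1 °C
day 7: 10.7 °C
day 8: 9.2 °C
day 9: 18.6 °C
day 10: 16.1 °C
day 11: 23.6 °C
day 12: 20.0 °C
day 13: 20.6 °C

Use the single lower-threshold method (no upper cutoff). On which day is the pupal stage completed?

Daily DD above 5.0 °C: 2.6, 16.6, 8.8, 2.0, 0.0, 16.1, 5.7, 4.2, 13.6, 11.1, 18.6, 15.0, 15.6.
Cumulative: 2.6, 19.2, 28.0, 30.0, 30.0, 46.1, 51.8, 56.0, 69.6, 80.7, 99.3, 114.3, 129.9.
The total first reaches 73 DD on day 10.

day 10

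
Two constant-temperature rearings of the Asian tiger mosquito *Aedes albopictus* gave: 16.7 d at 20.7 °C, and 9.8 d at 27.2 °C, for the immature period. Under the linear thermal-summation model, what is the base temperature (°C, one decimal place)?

Linear rate model ⇒ the product D·(T − T_b) is constant across temperatures.
16.7·(20.7 − T_b) = 9.8·(27.2 − T_b)
T_b = (16.7·20.7 − 9.8·27.2) / (16.7 − 9.8) = 79.13 / 6.9 = 11.468 °C ≈ 11.5 °C.

11.5 °C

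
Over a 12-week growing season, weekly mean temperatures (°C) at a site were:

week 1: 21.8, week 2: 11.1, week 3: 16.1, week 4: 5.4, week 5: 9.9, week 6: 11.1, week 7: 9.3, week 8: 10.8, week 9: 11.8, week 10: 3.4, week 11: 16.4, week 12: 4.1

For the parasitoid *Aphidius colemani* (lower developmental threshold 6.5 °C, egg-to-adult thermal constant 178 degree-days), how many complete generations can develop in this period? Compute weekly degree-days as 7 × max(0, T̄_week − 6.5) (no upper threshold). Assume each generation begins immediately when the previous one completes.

Weekly DD (7 × max(0, T̄ − 6.5)): 107.1, 32.2, 67.2, 0.0, 23.8, 32.2, 19.6, 30.1, 37.1, 0.0, 69.3, 0.0.
Season total = 418.6 DD.
Complete generations = ⌊418.6 / 178⌋ = 2.

2 generations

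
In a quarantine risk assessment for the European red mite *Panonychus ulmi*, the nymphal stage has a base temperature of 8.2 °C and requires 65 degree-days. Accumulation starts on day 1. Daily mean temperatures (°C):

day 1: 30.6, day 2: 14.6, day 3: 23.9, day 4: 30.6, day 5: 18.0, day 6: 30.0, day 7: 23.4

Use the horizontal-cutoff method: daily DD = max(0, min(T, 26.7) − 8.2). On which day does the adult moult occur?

day 5

Daily DD above 8.2 °C (capped at 18.5): 18.5, 6.4, 15.7, 18.5, 9.8, 18.5, 15.2.
Cumulative: 18.5, 24.9, 40.6, 59.1, 68.9, 87.4, 102.6.
The total first reaches 65 DD on day 5.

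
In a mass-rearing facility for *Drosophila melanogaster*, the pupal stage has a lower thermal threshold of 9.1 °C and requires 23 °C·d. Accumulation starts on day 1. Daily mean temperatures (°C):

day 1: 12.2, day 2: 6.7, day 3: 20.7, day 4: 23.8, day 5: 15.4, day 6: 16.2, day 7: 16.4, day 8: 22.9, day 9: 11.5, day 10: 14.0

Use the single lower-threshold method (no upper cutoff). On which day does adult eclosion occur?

day 4

Daily DD above 9.1 °C: 3.1, 0.0, 11.6, 14.7, 6.3, 7.1, 7.3, 13.8, 2.4, 4.9.
Cumulative: 3.1, 3.1, 14.7, 29.4, 35.7, 42.8, 50.1, 63.9, 66.3, 71.2.
The total first reaches 23 DD on day 4.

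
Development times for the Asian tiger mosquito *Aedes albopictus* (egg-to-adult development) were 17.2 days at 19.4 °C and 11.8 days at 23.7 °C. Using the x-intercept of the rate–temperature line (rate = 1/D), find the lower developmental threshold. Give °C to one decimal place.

Equal thermal constants: D₁(T₁ − T_b) = D₂(T₂ − T_b).
17.2·(19.4 − T_b) = 11.8·(23.7 − T_b)
T_b = (17.2·19.4 − 11.8·23.7) / (17.2 − 11.8) = 54.02 / 5.4 = 10.004 °C ≈ 10.0 °C.

10.0 °C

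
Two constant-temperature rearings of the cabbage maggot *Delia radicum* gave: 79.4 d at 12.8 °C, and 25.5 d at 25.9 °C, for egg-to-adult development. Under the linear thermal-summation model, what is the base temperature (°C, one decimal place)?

Linear rate model ⇒ the product D·(T − T_b) is constant across temperatures.
79.4·(12.8 − T_b) = 25.5·(25.9 − T_b)
T_b = (79.4·12.8 − 25.5·25.9) / (79.4 − 25.5) = 355.87 / 53.9 = 6.602 °C ≈ 6.6 °C.

6.6 °C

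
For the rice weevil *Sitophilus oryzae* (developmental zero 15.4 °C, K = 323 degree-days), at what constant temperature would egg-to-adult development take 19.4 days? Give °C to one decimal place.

Required daily accumulation = 323 / 19.4 = 16.649 DD/day.
T = T_base + 16.649 = 15.4 + 16.649 = 32.049 ≈ 32.0 °C.

32.0 °C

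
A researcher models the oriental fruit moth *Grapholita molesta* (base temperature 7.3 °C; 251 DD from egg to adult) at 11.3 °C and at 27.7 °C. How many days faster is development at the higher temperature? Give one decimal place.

50.4 days

At 11.3 °C: 251 / (11.3 − 7.3) = 251 / 4.0 = 62.750 d.
At 27.7 °C: 251 / (27.7 − 7.3) = 251 / 20.4 = 12.304 d.
Difference = |62.750 − 12.304| = 50.446 ≈ 50.4 days.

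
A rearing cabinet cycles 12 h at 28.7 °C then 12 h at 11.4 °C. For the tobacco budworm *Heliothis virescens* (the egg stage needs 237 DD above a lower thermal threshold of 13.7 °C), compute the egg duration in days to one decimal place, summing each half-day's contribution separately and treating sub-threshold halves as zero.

31.6 days

Day half: max(0, 28.7 − 13.7) × 0.5 = 15.0 × 0.5 = 7.50 DD.
Night half: max(0, 11.4 − 13.7) × 0.5 = 0.0 × 0.5 = 0.00 DD.
Per 24 h: 7.50 DD/day.
Duration = 237 / 7.50 = 31.600 ≈ 31.6 days.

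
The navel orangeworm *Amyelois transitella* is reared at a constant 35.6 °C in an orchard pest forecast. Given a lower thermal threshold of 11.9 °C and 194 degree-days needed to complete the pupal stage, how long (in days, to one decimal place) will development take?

8.2 days

Daily accumulation = 35.6 − 11.9 = 23.7 DD/day.
Duration = 194 / 23.7 = 8.186 ≈ 8.2 days.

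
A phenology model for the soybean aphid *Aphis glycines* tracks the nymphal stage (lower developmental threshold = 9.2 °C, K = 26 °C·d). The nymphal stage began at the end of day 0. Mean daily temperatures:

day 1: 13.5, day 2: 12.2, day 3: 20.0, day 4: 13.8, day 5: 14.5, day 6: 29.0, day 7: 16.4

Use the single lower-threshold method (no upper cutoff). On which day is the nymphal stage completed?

Daily DD above 9.2 °C: 4.3, 3.0, 10.8, 4.6, 5.3, 19.8, 7.2.
Cumulative: 4.3, 7.3, 18.1, 22.7, 28.0, 47.8, 55.0.
The total first reaches 26 DD on day 5.

day 5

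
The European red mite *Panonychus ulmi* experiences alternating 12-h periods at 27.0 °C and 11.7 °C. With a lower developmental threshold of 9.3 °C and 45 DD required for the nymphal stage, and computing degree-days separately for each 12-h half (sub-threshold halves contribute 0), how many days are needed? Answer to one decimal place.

4.5 days

Day half: max(0, 27.0 − 9.3) × 0.5 = 17.7 × 0.5 = 8.85 DD.
Night half: max(0, 11.7 − 9.3) × 0.5 = 2.4 × 0.5 = 1.20 DD.
Per 24 h: 10.05 DD/day.
Duration = 45 / 10.05 = 4.478 ≈ 4.5 days.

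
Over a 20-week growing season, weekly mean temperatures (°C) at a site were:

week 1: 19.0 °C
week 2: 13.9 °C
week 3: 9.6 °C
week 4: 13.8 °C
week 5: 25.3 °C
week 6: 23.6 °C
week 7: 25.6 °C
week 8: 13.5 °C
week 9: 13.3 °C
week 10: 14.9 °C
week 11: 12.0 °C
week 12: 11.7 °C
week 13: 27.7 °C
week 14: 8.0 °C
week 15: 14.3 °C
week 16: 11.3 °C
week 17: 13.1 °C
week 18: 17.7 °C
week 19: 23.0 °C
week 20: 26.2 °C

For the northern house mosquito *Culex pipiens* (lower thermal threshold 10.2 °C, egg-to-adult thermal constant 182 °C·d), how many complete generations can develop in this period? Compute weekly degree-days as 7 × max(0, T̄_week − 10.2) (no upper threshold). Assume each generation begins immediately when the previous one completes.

Weekly DD (7 × max(0, T̄ − 10.2)): 61.6, 25.9, 0.0, 25.2, 105.7, 93.8, 107.8, 23.1, 21.7, 32.9, 12.6, 10.5, 122.5, 0.0, 28.7, 7.7, 20.3, 52.5, 89.6, 112.0.
Season total = 954.1 DD.
Complete generations = ⌊954.1 / 182⌋ = 5.

5 generations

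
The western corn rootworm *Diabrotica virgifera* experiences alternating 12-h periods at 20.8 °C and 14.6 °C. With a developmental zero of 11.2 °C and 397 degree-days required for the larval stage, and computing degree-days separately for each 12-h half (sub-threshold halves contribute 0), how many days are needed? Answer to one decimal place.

Day half: max(0, 20.8 − 11.2) × 0.5 = 9.6 × 0.5 = 4.80 DD.
Night half: max(0, 14.6 − 11.2) × 0.5 = 3.4 × 0.5 = 1.70 DD.
Per 24 h: 6.50 DD/day.
Duration = 397 / 6.50 = 61.077 ≈ 61.1 days.

61.1 days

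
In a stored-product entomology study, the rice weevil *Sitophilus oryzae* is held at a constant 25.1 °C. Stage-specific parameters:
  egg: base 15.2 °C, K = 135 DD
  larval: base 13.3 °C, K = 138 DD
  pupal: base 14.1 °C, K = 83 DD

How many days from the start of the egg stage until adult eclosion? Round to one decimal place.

egg: 135 / (25.1 − 15.2) = 135 / 9.9 = 13.636 d.
larval: 138 / (25.1 − 13.3) = 138 / 11.8 = 11.695 d.
pupal: 83 / (25.1 − 14.1) = 83 / 11.0 = 7.545 d.
Sum = 32.877 ≈ 32.9 days.

32.9 days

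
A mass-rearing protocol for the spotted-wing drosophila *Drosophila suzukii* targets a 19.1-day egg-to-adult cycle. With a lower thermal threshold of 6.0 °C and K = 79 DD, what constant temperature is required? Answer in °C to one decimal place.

Required daily accumulation = 79 / 19.1 = 4.136 DD/day.
T = T_base + 4.136 = 6.0 + 4.136 = 10.136 ≈ 10.1 °C.

10.1 °C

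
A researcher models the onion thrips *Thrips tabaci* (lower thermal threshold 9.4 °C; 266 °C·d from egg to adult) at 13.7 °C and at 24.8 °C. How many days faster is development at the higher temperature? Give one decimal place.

44.6 days

At 13.7 °C: 266 / (13.7 − 9.4) = 266 / 4.3 = 61.860 d.
At 24.8 °C: 266 / (24.8 − 9.4) = 266 / 15.4 = 17.273 d.
Difference = |61.860 − 17.273| = 44.588 ≈ 44.6 days.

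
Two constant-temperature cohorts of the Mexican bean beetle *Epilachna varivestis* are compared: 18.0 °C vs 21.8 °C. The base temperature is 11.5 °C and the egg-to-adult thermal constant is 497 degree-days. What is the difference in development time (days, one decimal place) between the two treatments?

28.2 days

At 18.0 °C: 497 / (18.0 − 11.5) = 497 / 6.5 = 76.462 d.
At 21.8 °C: 497 / (21.8 − 11.5) = 497 / 10.3 = 48.252 d.
Difference = |76.462 − 48.252| = 28.209 ≈ 28.2 days.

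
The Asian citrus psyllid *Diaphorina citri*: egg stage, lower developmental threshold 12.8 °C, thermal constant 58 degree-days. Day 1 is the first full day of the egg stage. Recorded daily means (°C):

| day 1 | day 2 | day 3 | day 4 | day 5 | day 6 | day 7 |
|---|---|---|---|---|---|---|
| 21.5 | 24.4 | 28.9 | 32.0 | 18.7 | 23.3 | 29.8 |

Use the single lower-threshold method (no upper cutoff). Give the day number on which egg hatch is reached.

Daily DD above 12.8 °C: 8.7, 11.6, 16.1, 19.2, 5.9, 10.5, 17.0.
Cumulative: 8.7, 20.3, 36.4, 55.6, 61.5, 72.0, 89.0.
The total first reaches 58 DD on day 5.

day 5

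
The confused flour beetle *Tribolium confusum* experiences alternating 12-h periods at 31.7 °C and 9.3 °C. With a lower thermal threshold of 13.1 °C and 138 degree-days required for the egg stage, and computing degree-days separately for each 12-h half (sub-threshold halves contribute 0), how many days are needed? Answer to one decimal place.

14.8 days

Day half: max(0, 31.7 − 13.1) × 0.5 = 18.6 × 0.5 = 9.30 DD.
Night half: max(0, 9.3 − 13.1) × 0.5 = 0.0 × 0.5 = 0.00 DD.
Per 24 h: 9.30 DD/day.
Duration = 138 / 9.30 = 14.839 ≈ 14.8 days.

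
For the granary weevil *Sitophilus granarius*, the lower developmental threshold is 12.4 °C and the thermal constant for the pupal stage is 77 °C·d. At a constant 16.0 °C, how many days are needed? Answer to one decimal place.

Daily accumulation = 16.0 − 12.4 = 3.6 DD/day.
Duration = 77 / 3.6 = 21.389 ≈ 21.4 days.

21.4 days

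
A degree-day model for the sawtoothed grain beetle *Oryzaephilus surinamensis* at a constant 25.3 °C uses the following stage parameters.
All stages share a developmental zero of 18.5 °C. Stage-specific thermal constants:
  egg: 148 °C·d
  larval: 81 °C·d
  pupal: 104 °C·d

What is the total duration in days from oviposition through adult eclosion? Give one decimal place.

49.0 days

Daily accumulation at 25.3 °C = 25.3 − 18.5 = 6.8 DD/day.
Total K = 148 + 81 + 104 = 333 DD.
Total duration = 333 / 6.8 = 48.971 ≈ 49.0 days.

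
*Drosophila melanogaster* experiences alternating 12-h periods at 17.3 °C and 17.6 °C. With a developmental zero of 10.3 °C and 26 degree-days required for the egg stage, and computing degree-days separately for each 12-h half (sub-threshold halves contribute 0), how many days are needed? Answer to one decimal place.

Day half: max(0, 17.3 − 10.3) × 0.5 = 7.0 × 0.5 = 3.50 DD.
Night half: max(0, 17.6 − 10.3) × 0.5 = 7.3 × 0.5 = 3.65 DD.
Per 24 h: 7.15 DD/day.
Duration = 26 / 7.15 = 3.636 ≈ 3.6 days.

3.6 days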